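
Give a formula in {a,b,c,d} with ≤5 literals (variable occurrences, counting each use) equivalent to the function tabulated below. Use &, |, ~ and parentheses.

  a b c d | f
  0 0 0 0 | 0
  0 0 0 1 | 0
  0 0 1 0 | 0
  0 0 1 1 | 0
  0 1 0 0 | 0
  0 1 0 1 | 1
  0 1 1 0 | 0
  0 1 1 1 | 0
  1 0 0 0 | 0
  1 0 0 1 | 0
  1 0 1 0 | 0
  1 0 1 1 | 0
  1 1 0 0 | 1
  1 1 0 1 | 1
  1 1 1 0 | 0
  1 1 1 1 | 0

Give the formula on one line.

((b & ~c) & (d | a))

  ~c = 1100110011001100
  (b & ~c) = 0000110000001100
  (d | a) = 0101010111111111
  ((b & ~c) & (d | a)) = 0000010000001100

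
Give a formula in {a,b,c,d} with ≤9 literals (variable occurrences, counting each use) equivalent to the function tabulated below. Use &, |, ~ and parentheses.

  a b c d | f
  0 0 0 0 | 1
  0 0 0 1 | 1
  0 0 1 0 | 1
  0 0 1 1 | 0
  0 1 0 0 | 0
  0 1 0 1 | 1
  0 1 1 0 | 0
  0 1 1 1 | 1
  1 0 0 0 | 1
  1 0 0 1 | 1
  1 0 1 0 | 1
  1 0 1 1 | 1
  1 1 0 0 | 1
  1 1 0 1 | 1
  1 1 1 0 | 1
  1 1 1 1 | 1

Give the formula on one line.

((((~c & d) | a) | ((~b & ~d) | a)) | (b & (d & c)))

  ~c = 1100110011001100
  (~c & d) = 0100010001000100
  ((~c & d) | a) = 0100010011111111
  ~b = 1111000011110000
  ~d = 1010101010101010
  (~b & ~d) = 1010000010100000
  ((~b & ~d) | a) = 1010000011111111
  (((~c & d) | a) | ((~b & ~d) | a)) = 1110010011111111
  (d & c) = 0001000100010001
  (b & (d & c)) = 0000000100000001
  ((((~c & d) | a) | ((~b & ~d) | a)) | (b & (d & c))) = 1110010111111111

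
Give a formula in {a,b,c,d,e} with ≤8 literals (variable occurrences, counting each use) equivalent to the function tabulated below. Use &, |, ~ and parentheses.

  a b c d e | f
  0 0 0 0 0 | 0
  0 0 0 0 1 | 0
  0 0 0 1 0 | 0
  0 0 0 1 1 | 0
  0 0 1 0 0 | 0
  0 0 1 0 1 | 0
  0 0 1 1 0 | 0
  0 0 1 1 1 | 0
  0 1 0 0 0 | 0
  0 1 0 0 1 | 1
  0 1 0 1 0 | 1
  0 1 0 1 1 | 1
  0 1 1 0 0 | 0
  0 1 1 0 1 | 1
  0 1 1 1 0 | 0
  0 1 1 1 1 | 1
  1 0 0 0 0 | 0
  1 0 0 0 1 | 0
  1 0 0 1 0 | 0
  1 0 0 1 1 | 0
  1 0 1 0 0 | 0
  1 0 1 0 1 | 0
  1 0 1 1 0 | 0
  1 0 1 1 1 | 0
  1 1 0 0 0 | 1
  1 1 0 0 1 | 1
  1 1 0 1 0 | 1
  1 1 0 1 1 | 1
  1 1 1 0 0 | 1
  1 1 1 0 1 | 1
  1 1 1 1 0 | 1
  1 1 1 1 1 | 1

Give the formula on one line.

(((e | a) | (~c & d)) & b)

  (e | a) = 01010101010101011111111111111111
  ~c = 11110000111100001111000011110000
  (~c & d) = 00110000001100000011000000110000
  ((e | a) | (~c & d)) = 01110101011101011111111111111111
  (((e | a) | (~c & d)) & b) = 00000000011101010000000011111111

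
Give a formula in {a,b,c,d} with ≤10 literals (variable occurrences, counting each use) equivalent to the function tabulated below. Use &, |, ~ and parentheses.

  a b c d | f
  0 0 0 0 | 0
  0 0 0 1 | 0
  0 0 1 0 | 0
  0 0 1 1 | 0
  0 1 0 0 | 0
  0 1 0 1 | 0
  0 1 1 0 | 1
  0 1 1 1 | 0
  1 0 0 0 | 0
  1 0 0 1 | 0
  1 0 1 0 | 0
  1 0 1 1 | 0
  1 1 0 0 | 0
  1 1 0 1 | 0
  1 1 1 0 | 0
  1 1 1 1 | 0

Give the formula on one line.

(((b & ~d) | (~b & c)) & (~a & (b & c)))

  ~d = 1010101010101010
  (b & ~d) = 0000101000001010
  ~b = 1111000011110000
  (~b & c) = 0011000000110000
  ((b & ~d) | (~b & c)) = 0011101000111010
  ~a = 1111111100000000
  (b & c) = 0000001100000011
  (~a & (b & c)) = 0000001100000000
  (((b & ~d) | (~b & c)) & (~a & (b & c))) = 0000001000000000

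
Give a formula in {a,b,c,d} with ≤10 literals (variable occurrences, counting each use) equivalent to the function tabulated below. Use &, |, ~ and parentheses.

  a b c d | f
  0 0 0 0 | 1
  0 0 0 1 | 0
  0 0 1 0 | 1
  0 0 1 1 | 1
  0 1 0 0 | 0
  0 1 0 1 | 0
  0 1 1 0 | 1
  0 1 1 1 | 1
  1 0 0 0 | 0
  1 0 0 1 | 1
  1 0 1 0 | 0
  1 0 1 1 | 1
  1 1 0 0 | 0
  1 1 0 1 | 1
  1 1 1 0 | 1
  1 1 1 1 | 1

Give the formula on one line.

  (a & d) = 0000000001010101
  ~a = 1111111100000000
  (~a | b) = 1111111100001111
  ~b = 1111000011110000
  (c | ~b) = 1111001111110011
  ~d = 1010101010101010
  ((c | ~b) & ~d) = 1010001010100010
  (c | ((c | ~b) & ~d)) = 1011001110110011
  ((~a | b) & (c | ((c | ~b) & ~d))) = 1011001100000011
  ((a & d) | ((~a | b) & (c | ((c | ~b) & ~d)))) = 1011001101010111

((a & d) | ((~a | b) & (c | ((c | ~b) & ~d))))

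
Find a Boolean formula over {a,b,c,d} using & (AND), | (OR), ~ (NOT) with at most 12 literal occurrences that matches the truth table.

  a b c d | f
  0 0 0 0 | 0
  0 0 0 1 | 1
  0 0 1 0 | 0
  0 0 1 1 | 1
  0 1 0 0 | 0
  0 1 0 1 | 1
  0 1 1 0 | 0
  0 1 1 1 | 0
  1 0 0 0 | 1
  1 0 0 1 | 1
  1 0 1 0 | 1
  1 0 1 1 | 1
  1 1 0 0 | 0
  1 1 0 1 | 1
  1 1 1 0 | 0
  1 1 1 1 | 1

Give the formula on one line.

  ~c = 1100110011001100
  ~a = 1111111100000000
  (~c & ~a) = 1100110000000000
  (a & b) = 0000000000001111
  ((~c & ~a) | (a & b)) = 1100110000001111
  (d & ((~c & ~a) | (a & b))) = 0100010000000101
  (d | a) = 0101010111111111
  ((d | a) | b) = 0101111111111111
  ~b = 1111000011110000
  (((d | a) | b) & ~b) = 0101000011110000
  ((d & ((~c & ~a) | (a & b))) | (((d | a) | b) & ~b)) = 0101010011110101

((d & ((~c & ~a) | (a & b))) | (((d | a) | b) & ~b))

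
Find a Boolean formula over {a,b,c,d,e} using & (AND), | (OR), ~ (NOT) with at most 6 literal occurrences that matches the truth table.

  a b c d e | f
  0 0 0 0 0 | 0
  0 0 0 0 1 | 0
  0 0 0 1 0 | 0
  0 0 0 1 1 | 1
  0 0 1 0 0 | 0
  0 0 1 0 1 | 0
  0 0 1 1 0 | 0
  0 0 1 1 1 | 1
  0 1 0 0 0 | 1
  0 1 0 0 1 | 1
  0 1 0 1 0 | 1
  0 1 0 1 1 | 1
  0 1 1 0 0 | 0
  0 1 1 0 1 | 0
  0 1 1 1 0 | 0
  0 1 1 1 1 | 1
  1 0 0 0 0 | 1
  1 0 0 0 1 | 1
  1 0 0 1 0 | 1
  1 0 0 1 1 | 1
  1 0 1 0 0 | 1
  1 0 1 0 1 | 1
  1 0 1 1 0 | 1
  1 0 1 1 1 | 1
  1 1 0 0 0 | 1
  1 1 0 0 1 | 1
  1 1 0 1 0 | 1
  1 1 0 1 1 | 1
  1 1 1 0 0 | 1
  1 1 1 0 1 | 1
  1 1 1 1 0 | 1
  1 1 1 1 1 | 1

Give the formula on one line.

  ~d = 11001100110011001100110011001100
  (~d | e) = 11011101110111011101110111011101
  ((~d | e) & d) = 00010001000100010001000100010001
  (((~d | e) & d) | a) = 00010001000100011111111111111111
  ~c = 11110000111100001111000011110000
  (b & ~c) = 00000000111100000000000011110000
  ((((~d | e) & d) | a) | (b & ~c)) = 00010001111100011111111111111111

((((~d | e) & d) | a) | (b & ~c))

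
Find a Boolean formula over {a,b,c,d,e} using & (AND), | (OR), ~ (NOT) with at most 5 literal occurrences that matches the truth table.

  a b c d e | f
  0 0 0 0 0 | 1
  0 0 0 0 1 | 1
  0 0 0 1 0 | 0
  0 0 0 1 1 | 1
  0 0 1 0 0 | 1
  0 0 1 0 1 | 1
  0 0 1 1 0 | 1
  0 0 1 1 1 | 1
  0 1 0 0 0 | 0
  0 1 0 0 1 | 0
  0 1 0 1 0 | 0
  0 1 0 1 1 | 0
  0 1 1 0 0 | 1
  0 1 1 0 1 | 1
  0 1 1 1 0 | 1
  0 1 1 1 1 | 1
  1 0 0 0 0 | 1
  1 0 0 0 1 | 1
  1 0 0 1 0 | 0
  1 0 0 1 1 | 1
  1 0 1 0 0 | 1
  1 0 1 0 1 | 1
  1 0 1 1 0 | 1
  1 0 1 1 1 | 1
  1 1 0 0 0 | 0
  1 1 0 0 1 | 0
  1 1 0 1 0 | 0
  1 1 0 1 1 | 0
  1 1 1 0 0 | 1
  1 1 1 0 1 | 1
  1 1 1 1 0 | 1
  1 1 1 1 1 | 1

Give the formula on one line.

(c | (~b & (~d | e)))

  ~b = 11111111000000001111111100000000
  ~d = 11001100110011001100110011001100
  (~d | e) = 11011101110111011101110111011101
  (~b & (~d | e)) = 11011101000000001101110100000000
  (c | (~b & (~d | e))) = 11011111000011111101111100001111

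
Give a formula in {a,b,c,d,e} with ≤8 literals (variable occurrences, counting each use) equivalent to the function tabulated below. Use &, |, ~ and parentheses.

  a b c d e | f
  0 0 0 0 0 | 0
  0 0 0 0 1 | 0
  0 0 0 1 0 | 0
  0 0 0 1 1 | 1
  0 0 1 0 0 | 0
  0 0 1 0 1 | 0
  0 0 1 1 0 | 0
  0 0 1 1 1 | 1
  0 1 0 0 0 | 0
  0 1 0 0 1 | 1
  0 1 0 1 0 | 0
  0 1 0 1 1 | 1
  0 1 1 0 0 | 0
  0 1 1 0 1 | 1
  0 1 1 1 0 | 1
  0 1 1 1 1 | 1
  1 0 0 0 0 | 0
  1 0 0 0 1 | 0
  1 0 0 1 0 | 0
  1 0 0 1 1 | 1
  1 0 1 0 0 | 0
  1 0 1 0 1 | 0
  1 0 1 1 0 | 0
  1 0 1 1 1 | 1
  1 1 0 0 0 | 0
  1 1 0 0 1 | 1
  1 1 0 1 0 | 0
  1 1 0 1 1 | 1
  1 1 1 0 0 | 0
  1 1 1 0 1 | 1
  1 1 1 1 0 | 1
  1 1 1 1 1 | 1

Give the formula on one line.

  (d & e) = 00010001000100010001000100010001
  (b & d) = 00000000001100110000000000110011
  (c & (b & d)) = 00000000000000110000000000000011
  ~b = 11111111000000001111111100000000
  (e | ~b) = 11111111010101011111111101010101
  ((e | ~b) & b) = 00000000010101010000000001010101
  ((c & (b & d)) | ((e | ~b) & b)) = 00000000010101110000000001010111
  ((d & e) | ((c & (b & d)) | ((e | ~b) & b))) = 00010001010101110001000101010111

((d & e) | ((c & (b & d)) | ((e | ~b) & b)))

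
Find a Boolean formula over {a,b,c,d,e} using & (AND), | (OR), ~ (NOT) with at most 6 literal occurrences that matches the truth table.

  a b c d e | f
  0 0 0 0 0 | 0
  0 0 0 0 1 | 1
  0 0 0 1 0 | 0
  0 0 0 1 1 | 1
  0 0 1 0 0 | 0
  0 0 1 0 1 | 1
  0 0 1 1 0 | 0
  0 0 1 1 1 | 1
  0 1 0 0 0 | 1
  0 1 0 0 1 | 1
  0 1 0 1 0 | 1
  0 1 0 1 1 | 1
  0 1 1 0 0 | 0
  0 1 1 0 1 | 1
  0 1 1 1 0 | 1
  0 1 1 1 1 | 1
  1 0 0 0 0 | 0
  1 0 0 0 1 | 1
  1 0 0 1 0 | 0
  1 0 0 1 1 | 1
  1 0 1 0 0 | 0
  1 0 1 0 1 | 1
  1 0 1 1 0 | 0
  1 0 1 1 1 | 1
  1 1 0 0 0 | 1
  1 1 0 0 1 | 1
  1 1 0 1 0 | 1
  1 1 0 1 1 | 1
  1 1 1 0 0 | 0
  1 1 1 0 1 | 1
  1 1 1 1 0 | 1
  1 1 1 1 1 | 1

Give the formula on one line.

  ~c = 11110000111100001111000011110000
  (~c | d) = 11110011111100111111001111110011
  ((~c | d) & b) = 00000000111100110000000011110011
  (e | ((~c | d) & b)) = 01010101111101110101010111110111

(e | ((~c | d) & b))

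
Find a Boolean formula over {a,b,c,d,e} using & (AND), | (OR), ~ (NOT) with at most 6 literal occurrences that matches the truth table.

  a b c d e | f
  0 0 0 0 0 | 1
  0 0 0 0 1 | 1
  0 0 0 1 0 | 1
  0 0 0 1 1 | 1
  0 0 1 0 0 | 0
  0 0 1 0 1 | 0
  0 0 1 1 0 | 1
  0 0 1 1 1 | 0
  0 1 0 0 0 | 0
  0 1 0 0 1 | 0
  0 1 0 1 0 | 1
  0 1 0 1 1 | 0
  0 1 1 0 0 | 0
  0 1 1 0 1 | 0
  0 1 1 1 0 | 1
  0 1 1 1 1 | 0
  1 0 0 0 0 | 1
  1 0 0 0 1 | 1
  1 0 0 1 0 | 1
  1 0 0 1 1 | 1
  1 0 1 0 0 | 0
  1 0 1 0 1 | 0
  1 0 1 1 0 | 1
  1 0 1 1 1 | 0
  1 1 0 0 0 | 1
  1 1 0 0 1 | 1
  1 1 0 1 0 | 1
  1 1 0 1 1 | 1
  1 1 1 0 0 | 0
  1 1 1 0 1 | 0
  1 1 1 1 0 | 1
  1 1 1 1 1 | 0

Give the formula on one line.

(((d & ~e) | (~c & ~b)) | (~c & a))

  ~e = 10101010101010101010101010101010
  (d & ~e) = 00100010001000100010001000100010
  ~c = 11110000111100001111000011110000
  ~b = 11111111000000001111111100000000
  (~c & ~b) = 11110000000000001111000000000000
  ((d & ~e) | (~c & ~b)) = 11110010001000101111001000100010
  (~c & a) = 00000000000000001111000011110000
  (((d & ~e) | (~c & ~b)) | (~c & a)) = 11110010001000101111001011110010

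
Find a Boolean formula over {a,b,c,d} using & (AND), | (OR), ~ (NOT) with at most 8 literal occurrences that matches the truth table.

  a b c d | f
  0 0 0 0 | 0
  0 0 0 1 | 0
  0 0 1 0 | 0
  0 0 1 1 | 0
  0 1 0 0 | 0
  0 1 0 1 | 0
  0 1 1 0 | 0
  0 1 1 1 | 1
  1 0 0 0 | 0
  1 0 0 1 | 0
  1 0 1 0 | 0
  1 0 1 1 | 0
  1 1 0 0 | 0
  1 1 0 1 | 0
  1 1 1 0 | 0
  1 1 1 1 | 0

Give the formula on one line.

((c & (d & b)) & ((d | ~c) & (b & ~a)))

  (d & b) = 0000010100000101
  (c & (d & b)) = 0000000100000001
  ~c = 1100110011001100
  (d | ~c) = 1101110111011101
  ~a = 1111111100000000
  (b & ~a) = 0000111100000000
  ((d | ~c) & (b & ~a)) = 0000110100000000
  ((c & (d & b)) & ((d | ~c) & (b & ~a))) = 0000000100000000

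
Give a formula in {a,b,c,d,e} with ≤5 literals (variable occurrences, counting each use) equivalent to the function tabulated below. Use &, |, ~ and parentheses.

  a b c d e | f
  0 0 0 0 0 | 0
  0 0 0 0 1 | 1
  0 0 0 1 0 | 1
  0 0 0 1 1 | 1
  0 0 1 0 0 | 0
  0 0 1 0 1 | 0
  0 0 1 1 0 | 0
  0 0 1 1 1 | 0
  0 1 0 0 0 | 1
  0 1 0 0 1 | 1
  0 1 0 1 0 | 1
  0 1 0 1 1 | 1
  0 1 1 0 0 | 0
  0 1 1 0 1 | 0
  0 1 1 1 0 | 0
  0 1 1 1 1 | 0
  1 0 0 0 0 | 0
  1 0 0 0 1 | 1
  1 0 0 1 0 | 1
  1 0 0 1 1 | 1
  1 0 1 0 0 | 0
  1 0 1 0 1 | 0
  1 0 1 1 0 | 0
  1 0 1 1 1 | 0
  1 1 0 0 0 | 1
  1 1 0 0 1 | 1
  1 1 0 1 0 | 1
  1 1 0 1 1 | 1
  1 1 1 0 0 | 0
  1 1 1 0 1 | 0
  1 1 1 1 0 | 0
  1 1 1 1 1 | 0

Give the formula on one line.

(((d | (c | b)) | e) & ~c)

  (c | b) = 00001111111111110000111111111111
  (d | (c | b)) = 00111111111111110011111111111111
  ((d | (c | b)) | e) = 01111111111111110111111111111111
  ~c = 11110000111100001111000011110000
  (((d | (c | b)) | e) & ~c) = 01110000111100000111000011110000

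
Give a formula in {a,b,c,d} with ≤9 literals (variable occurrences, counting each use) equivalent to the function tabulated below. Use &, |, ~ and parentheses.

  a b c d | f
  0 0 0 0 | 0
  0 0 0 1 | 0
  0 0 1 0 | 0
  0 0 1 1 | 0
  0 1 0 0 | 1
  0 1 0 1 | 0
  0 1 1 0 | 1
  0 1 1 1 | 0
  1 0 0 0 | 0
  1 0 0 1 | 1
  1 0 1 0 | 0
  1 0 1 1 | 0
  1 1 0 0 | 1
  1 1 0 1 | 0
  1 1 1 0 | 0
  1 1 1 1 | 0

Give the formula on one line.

((~c | ~a) & (((a & (~c & ~b)) & d) | (~d & b)))

  ~c = 1100110011001100
  ~a = 1111111100000000
  (~c | ~a) = 1111111111001100
  ~b = 1111000011110000
  (~c & ~b) = 1100000011000000
  (a & (~c & ~b)) = 0000000011000000
  ((a & (~c & ~b)) & d) = 0000000001000000
  ~d = 1010101010101010
  (~d & b) = 0000101000001010
  (((a & (~c & ~b)) & d) | (~d & b)) = 0000101001001010
  ((~c | ~a) & (((a & (~c & ~b)) & d) | (~d & b))) = 0000101001001000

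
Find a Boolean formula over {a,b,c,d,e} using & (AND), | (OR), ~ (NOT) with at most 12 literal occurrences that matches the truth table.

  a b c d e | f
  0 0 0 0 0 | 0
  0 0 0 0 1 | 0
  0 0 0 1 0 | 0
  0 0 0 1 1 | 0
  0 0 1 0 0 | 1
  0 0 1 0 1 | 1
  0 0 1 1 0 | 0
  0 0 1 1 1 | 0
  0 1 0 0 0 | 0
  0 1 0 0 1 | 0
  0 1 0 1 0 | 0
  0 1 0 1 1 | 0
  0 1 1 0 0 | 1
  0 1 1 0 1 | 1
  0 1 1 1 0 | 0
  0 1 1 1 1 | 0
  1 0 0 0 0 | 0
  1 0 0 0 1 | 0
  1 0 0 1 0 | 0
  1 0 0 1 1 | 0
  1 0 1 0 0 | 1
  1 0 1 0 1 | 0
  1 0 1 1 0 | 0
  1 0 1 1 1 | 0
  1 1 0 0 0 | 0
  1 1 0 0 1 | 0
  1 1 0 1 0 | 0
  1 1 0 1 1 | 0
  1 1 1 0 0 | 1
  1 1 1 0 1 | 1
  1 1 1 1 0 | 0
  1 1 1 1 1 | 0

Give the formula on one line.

((((~e | b) & c) | (~a & c)) & (((a | ~e) & ~c) | ~d))

  ~e = 10101010101010101010101010101010
  (~e | b) = 10101010111111111010101011111111
  ((~e | b) & c) = 00001010000011110000101000001111
  ~a = 11111111111111110000000000000000
  (~a & c) = 00001111000011110000000000000000
  (((~e | b) & c) | (~a & c)) = 00001111000011110000101000001111
  (a | ~e) = 10101010101010101111111111111111
  ~c = 11110000111100001111000011110000
  ((a | ~e) & ~c) = 10100000101000001111000011110000
  ~d = 11001100110011001100110011001100
  (((a | ~e) & ~c) | ~d) = 11101100111011001111110011111100
  ((((~e | b) & c) | (~a & c)) & (((a | ~e) & ~c) | ~d)) = 00001100000011000000100000001100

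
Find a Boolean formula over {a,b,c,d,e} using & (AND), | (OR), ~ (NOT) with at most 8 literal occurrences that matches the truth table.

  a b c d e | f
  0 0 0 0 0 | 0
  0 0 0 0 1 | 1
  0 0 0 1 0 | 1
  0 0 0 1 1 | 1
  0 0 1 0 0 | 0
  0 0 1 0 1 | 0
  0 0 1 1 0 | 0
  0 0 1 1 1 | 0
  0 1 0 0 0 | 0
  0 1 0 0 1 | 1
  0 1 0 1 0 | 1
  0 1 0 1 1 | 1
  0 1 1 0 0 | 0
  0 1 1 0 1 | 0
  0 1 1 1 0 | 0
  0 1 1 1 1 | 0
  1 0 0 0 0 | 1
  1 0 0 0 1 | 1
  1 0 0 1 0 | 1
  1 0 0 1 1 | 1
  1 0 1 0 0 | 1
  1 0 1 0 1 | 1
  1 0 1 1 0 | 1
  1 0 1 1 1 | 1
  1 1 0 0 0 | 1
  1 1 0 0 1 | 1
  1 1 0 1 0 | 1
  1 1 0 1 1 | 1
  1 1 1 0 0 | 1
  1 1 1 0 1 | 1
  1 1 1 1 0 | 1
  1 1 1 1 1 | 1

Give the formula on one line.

  ~b = 11111111000000001111111100000000
  (~b & e) = 01010101000000000101010100000000
  (d | (~b & e)) = 01110111001100110111011100110011
  ~c = 11110000111100001111000011110000
  ((d | (~b & e)) & ~c) = 01110000001100000111000000110000
  (e & ~c) = 01010000010100000101000001010000
  (((d | (~b & e)) & ~c) | (e & ~c)) = 01110000011100000111000001110000
  (a | (((d | (~b & e)) & ~c) | (e & ~c))) = 01110000011100001111111111111111

(a | (((d | (~b & e)) & ~c) | (e & ~c)))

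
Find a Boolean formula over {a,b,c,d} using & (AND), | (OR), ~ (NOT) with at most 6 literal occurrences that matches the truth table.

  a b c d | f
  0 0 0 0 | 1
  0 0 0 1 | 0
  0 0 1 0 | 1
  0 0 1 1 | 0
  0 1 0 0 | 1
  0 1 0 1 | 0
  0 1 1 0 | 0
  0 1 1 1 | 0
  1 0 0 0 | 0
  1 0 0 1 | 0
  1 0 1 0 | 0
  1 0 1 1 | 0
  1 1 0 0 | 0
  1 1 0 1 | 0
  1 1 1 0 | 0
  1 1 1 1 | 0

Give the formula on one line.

  ~d = 1010101010101010
  ~a = 1111111100000000
  (~d & ~a) = 1010101000000000
  ~c = 1100110011001100
  ~b = 1111000011110000
  (~c | ~b) = 1111110011111100
  ((~c | ~b) | a) = 1111110011111111
  ((~d & ~a) & ((~c | ~b) | a)) = 1010100000000000

((~d & ~a) & ((~c | ~b) | a))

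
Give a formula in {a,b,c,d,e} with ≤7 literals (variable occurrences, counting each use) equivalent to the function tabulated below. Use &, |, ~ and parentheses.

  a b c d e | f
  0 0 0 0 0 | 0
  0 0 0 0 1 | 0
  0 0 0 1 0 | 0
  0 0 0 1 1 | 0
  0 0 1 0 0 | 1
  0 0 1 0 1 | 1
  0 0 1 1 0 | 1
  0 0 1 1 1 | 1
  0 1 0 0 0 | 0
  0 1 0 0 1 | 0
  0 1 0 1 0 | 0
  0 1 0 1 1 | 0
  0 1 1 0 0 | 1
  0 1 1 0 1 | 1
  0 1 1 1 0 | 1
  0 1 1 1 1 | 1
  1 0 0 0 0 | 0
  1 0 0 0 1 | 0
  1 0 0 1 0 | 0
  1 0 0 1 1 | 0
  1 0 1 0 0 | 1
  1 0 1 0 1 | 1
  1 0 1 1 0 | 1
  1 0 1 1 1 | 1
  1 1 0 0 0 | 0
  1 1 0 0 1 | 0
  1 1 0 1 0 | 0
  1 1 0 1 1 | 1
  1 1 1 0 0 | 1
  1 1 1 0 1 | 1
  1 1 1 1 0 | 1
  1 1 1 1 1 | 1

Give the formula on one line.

(c | (((d & e) & a) & ((e | a) & b)))

  (d & e) = 00010001000100010001000100010001
  ((d & e) & a) = 00000000000000000001000100010001
  (e | a) = 01010101010101011111111111111111
  ((e | a) & b) = 00000000010101010000000011111111
  (((d & e) & a) & ((e | a) & b)) = 00000000000000000000000000010001
  (c | (((d & e) & a) & ((e | a) & b))) = 00001111000011110000111100011111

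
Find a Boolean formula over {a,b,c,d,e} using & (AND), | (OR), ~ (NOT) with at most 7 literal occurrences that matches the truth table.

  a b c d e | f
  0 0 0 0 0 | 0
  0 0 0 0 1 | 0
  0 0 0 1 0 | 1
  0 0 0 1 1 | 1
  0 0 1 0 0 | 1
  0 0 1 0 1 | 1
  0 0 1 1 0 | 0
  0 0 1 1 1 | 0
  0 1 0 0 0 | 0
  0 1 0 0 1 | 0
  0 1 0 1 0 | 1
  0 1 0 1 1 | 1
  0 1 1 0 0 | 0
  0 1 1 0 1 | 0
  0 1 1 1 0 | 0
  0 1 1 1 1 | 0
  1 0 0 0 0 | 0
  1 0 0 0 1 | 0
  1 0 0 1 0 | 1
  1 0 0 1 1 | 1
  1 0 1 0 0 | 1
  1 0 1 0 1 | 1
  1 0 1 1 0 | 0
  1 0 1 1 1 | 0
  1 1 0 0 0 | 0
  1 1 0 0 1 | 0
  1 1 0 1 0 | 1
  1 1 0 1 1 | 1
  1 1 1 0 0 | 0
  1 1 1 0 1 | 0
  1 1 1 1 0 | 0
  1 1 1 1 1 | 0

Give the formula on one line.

  ~b = 11111111000000001111111100000000
  (~b & c) = 00001111000000000000111100000000
  (d | (~b & c)) = 00111111001100110011111100110011
  ~c = 11110000111100001111000011110000
  ~d = 11001100110011001100110011001100
  (~c | ~d) = 11111100111111001111110011111100
  ((d | (~b & c)) & (~c | ~d)) = 00111100001100000011110000110000

((d | (~b & c)) & (~c | ~d))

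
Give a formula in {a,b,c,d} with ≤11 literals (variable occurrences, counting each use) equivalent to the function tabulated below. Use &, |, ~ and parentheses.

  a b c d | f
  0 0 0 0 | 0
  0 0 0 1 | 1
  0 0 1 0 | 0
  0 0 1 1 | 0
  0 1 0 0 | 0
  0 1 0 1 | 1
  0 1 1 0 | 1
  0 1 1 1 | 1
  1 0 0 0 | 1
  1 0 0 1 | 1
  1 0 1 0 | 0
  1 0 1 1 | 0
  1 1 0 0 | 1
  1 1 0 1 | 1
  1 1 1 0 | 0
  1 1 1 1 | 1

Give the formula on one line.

  ~a = 1111111100000000
  (~a & c) = 0011001100000000
  (d & a) = 0000000001010101
  ((~a & c) | (d & a)) = 0011001101010101
  (((~a & c) | (d & a)) & b) = 0000001100000101
  ~c = 1100110011001100
  (a | d) = 0101010111111111
  (~c & (a | d)) = 0100010011001100
  ((((~a & c) | (d & a)) & b) | (~c & (a | d))) = 0100011111001101

((((~a & c) | (d & a)) & b) | (~c & (a | d)))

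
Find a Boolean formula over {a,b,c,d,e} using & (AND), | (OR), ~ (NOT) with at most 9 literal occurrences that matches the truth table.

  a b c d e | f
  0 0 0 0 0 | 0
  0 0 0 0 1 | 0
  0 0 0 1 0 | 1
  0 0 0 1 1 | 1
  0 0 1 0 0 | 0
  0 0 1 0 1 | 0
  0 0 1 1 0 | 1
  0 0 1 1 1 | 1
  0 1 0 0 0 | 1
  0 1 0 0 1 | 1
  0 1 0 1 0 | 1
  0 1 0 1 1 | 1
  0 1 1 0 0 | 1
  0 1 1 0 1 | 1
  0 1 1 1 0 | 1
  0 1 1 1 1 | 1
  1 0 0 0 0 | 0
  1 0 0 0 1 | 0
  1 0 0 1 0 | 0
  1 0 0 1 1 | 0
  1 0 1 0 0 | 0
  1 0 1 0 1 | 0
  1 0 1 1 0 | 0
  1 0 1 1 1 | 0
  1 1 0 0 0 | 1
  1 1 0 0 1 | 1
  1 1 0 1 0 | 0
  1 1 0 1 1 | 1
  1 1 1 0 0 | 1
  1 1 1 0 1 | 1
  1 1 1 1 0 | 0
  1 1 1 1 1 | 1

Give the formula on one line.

((~a & (b | d)) | (b & (~d | e)))

  ~a = 11111111111111110000000000000000
  (b | d) = 00110011111111110011001111111111
  (~a & (b | d)) = 00110011111111110000000000000000
  ~d = 11001100110011001100110011001100
  (~d | e) = 11011101110111011101110111011101
  (b & (~d | e)) = 00000000110111010000000011011101
  ((~a & (b | d)) | (b & (~d | e))) = 00110011111111110000000011011101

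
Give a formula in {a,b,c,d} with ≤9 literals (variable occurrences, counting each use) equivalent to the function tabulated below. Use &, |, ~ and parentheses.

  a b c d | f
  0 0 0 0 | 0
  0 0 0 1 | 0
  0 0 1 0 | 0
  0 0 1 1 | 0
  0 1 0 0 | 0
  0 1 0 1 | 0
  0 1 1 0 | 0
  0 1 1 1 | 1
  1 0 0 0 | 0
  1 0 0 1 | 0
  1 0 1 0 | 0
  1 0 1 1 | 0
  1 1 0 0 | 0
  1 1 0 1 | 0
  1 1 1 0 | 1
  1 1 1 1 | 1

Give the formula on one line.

((((~d & (a | ~c)) | d) & (d | b)) & (c & (~c | b)))

  ~d = 1010101010101010
  ~c = 1100110011001100
  (a | ~c) = 1100110011111111
  (~d & (a | ~c)) = 1000100010101010
  ((~d & (a | ~c)) | d) = 1101110111111111
  (d | b) = 0101111101011111
  (((~d & (a | ~c)) | d) & (d | b)) = 0101110101011111
  (~c | b) = 1100111111001111
  (c & (~c | b)) = 0000001100000011
  ((((~d & (a | ~c)) | d) & (d | b)) & (c & (~c | b))) = 0000000100000011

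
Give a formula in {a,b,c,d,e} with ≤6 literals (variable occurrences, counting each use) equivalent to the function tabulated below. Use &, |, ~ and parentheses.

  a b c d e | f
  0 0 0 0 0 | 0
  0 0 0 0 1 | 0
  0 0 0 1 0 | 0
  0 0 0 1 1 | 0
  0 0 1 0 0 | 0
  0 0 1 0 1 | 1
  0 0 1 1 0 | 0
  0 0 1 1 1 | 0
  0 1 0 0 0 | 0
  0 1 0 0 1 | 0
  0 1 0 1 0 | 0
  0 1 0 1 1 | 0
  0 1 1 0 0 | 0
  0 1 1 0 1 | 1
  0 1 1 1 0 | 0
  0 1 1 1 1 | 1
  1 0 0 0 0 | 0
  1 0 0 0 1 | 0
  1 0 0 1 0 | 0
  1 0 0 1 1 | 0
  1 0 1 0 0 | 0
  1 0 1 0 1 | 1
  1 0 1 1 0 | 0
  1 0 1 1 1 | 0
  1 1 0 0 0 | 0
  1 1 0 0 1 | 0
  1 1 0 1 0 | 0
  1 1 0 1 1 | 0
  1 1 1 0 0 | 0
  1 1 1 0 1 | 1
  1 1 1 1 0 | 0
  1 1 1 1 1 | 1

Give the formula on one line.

((e & c) & (((e & ~b) & ~d) | b))

  (e & c) = 00000101000001010000010100000101
  ~b = 11111111000000001111111100000000
  (e & ~b) = 01010101000000000101010100000000
  ~d = 11001100110011001100110011001100
  ((e & ~b) & ~d) = 01000100000000000100010000000000
  (((e & ~b) & ~d) | b) = 01000100111111110100010011111111
  ((e & c) & (((e & ~b) & ~d) | b)) = 00000100000001010000010000000101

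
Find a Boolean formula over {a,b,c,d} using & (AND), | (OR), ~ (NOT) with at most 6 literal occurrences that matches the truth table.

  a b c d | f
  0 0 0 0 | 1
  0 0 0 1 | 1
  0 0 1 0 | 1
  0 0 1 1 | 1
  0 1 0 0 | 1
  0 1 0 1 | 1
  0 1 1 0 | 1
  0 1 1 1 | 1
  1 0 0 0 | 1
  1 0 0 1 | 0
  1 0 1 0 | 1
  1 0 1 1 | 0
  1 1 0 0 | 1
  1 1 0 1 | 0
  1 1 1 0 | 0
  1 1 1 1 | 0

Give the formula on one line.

(((~b | ~c) & ~d) | ~a)

  ~b = 1111000011110000
  ~c = 1100110011001100
  (~b | ~c) = 1111110011111100
  ~d = 1010101010101010
  ((~b | ~c) & ~d) = 1010100010101000
  ~a = 1111111100000000
  (((~b | ~c) & ~d) | ~a) = 1111111110101000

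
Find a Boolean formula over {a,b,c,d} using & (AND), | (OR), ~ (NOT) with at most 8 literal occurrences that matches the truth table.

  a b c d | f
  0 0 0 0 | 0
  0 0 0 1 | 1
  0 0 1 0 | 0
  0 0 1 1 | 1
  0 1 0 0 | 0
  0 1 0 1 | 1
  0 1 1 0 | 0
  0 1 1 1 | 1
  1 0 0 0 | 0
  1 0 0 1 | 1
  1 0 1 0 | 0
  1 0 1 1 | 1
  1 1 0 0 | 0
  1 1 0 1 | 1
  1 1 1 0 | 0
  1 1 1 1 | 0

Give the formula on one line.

  ~b = 1111000011110000
  ~c = 1100110011001100
  (~b | ~c) = 1111110011111100
  (a | b) = 0000111111111111
  ~a = 1111111100000000
  ((a | b) & ~a) = 0000111100000000
  ((~b | ~c) | ((a | b) & ~a)) = 1111111111111100
  (((~b | ~c) | ((a | b) & ~a)) & d) = 0101010101010100

(((~b | ~c) | ((a | b) & ~a)) & d)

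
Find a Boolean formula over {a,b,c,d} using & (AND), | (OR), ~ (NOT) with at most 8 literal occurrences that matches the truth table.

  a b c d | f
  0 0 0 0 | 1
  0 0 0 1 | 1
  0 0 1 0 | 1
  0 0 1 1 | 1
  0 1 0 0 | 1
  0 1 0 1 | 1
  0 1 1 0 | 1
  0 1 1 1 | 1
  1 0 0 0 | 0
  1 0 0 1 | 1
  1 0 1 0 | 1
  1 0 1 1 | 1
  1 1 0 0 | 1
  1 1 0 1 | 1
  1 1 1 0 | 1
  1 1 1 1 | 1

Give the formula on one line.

((d | ((~d & c) | b)) | ~a)

  ~d = 1010101010101010
  (~d & c) = 0010001000100010
  ((~d & c) | b) = 0010111100101111
  (d | ((~d & c) | b)) = 0111111101111111
  ~a = 1111111100000000
  ((d | ((~d & c) | b)) | ~a) = 1111111101111111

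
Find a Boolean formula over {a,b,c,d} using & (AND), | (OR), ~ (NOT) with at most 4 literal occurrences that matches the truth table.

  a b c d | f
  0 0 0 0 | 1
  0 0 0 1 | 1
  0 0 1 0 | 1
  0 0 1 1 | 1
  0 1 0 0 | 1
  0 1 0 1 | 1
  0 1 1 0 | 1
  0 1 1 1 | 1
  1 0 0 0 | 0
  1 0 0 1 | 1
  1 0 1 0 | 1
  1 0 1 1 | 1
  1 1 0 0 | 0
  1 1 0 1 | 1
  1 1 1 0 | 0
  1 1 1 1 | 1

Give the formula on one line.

(((c & ~b) | d) | ~a)

  ~b = 1111000011110000
  (c & ~b) = 0011000000110000
  ((c & ~b) | d) = 0111010101110101
  ~a = 1111111100000000
  (((c & ~b) | d) | ~a) = 1111111101110101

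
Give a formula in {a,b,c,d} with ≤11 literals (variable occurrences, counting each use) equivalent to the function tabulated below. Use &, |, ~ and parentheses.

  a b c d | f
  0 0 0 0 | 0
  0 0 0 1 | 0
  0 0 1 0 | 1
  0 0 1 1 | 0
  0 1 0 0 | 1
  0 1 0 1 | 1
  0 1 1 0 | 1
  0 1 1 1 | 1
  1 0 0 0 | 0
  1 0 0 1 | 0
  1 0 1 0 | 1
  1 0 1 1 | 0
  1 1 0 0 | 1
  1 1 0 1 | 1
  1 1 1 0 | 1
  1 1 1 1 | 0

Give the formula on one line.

  ~a = 1111111100000000
  (~a & b) = 0000111100000000
  (a | c) = 0011001111111111
  ~d = 1010101010101010
  ~c = 1100110011001100
  (~d | ~c) = 1110111011101110
  ((a | c) & (~d | ~c)) = 0010001011101110
  ((~a & b) | ((a | c) & (~d | ~c))) = 0010111111101110
  (b | c) = 0011111100111111
  (((~a & b) | ((a | c) & (~d | ~c))) & (b | c)) = 0010111100101110

(((~a & b) | ((a | c) & (~d | ~c))) & (b | c))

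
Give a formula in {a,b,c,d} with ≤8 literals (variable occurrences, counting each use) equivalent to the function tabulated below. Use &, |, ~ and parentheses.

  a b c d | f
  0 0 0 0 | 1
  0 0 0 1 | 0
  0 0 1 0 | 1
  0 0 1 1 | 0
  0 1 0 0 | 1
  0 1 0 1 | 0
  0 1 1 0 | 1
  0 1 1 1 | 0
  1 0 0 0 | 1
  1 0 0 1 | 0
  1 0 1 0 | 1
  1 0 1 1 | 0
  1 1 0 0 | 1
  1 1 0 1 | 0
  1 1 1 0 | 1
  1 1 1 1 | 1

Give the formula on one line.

  ~d = 1010101010101010
  (a & c) = 0000000000110011
  (c & b) = 0000001100000011
  ((a & c) & (c & b)) = 0000000000000011
  (~d | ((a & c) & (c & b))) = 1010101010101011

(~d | ((a & c) & (c & b)))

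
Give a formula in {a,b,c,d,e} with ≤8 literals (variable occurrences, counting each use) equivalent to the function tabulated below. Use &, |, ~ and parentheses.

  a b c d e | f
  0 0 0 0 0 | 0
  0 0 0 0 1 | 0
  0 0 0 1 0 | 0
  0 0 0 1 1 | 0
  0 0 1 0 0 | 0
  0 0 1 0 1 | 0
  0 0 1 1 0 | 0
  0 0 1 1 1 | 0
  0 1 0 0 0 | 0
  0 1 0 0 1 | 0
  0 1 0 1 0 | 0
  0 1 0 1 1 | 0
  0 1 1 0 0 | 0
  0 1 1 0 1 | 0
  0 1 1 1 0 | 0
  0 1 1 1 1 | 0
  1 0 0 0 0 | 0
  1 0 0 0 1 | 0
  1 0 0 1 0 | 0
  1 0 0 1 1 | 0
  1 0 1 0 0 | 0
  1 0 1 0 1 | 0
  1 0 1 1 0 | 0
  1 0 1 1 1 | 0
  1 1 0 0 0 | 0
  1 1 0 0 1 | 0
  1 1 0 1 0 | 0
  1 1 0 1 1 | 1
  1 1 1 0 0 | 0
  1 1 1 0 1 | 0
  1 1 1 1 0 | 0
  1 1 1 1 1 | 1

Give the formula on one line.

((a & ((~b & e) | d)) & (e & b))

  ~b = 11111111000000001111111100000000
  (~b & e) = 01010101000000000101010100000000
  ((~b & e) | d) = 01110111001100110111011100110011
  (a & ((~b & e) | d)) = 00000000000000000111011100110011
  (e & b) = 00000000010101010000000001010101
  ((a & ((~b & e) | d)) & (e & b)) = 00000000000000000000000000010001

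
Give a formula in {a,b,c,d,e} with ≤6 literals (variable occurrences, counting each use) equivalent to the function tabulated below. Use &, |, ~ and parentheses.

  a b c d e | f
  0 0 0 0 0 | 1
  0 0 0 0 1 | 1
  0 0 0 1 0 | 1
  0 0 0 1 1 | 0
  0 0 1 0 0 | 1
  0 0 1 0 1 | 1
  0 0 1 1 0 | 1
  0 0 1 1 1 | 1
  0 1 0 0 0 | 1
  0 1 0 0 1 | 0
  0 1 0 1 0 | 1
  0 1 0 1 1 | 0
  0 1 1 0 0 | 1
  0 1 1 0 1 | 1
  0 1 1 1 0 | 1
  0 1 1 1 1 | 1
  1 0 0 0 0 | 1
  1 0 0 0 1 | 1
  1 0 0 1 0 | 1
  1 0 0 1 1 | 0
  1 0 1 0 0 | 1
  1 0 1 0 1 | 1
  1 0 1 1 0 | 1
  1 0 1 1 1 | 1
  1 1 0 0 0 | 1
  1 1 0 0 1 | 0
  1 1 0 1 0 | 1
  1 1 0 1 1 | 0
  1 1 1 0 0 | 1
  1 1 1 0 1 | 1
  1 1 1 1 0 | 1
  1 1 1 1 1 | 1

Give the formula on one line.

  ~b = 11111111000000001111111100000000
  ~d = 11001100110011001100110011001100
  (~b & ~d) = 11001100000000001100110000000000
  (c & a) = 00000000000000000000111100001111
  ((~b & ~d) | (c & a)) = 11001100000000001100111100001111
  ~e = 10101010101010101010101010101010
  (~e | c) = 10101111101011111010111110101111
  (((~b & ~d) | (c & a)) | (~e | c)) = 11101111101011111110111110101111

(((~b & ~d) | (c & a)) | (~e | c))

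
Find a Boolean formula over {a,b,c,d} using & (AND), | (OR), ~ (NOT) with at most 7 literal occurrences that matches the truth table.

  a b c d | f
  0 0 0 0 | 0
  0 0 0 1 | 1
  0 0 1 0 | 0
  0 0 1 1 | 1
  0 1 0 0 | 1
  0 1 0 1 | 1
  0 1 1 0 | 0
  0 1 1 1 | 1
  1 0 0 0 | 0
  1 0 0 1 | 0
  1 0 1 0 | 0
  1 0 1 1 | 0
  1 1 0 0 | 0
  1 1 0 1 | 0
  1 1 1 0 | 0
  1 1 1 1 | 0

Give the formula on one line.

(~a & ((~c & b) | d))

  ~a = 1111111100000000
  ~c = 1100110011001100
  (~c & b) = 0000110000001100
  ((~c & b) | d) = 0101110101011101
  (~a & ((~c & b) | d)) = 0101110100000000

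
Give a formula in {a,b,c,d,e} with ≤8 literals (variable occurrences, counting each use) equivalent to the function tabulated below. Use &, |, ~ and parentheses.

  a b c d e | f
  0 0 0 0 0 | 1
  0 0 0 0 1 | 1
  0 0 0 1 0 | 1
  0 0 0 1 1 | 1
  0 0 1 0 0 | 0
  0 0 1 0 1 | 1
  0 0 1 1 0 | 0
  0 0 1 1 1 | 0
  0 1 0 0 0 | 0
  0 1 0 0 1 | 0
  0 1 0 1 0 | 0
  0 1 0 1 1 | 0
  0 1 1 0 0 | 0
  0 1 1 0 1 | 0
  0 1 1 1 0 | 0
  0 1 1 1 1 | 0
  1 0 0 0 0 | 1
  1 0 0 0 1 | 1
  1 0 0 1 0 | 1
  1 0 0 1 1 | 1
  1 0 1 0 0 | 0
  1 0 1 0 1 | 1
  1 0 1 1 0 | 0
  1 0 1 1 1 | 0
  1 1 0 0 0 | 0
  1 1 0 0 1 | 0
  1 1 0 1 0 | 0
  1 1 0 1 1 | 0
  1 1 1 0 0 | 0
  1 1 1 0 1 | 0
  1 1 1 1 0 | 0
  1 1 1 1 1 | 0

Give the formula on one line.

(((a & b) | ((~c | ((c & ~d) & e)) & ~b)) & ~b)

  (a & b) = 00000000000000000000000011111111
  ~c = 11110000111100001111000011110000
  ~d = 11001100110011001100110011001100
  (c & ~d) = 00001100000011000000110000001100
  ((c & ~d) & e) = 00000100000001000000010000000100
  (~c | ((c & ~d) & e)) = 11110100111101001111010011110100
  ~b = 11111111000000001111111100000000
  ((~c | ((c & ~d) & e)) & ~b) = 11110100000000001111010000000000
  ((a & b) | ((~c | ((c & ~d) & e)) & ~b)) = 11110100000000001111010011111111
  (((a & b) | ((~c | ((c & ~d) & e)) & ~b)) & ~b) = 11110100000000001111010000000000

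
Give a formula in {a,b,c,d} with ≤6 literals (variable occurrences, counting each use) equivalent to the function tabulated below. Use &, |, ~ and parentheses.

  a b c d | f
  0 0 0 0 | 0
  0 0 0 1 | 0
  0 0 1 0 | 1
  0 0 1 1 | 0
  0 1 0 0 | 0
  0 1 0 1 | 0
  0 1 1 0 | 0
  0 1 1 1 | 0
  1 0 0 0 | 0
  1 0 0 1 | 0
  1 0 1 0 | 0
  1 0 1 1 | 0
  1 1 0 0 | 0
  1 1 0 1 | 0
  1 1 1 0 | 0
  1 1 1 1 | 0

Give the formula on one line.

  ~a = 1111111100000000
  ~b = 1111000011110000
  (~b & c) = 0011000000110000
  (~a & (~b & c)) = 0011000000000000
  ~d = 1010101010101010
  ~c = 1100110011001100
  (~c & ~b) = 1100000011000000
  (~d | (~c & ~b)) = 1110101011101010
  ((~a & (~b & c)) & (~d | (~c & ~b))) = 0010000000000000

((~a & (~b & c)) & (~d | (~c & ~b)))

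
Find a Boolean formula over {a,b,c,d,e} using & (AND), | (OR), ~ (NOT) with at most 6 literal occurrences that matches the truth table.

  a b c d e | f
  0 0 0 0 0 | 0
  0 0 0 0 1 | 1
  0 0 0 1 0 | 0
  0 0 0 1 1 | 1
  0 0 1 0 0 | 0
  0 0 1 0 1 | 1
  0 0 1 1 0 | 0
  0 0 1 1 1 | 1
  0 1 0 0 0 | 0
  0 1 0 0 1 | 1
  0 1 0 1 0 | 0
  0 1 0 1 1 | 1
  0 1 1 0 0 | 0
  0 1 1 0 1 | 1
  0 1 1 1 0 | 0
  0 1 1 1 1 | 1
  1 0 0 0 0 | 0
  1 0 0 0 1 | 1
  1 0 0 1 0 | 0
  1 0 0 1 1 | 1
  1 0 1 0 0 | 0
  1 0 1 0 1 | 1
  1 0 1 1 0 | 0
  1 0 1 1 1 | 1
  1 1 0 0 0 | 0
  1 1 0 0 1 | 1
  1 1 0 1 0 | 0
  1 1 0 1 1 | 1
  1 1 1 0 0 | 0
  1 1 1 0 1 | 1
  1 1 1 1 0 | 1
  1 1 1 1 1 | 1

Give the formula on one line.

  (a & d) = 00000000000000000011001100110011
  ((a & d) & b) = 00000000000000000000000000110011
  (d & c) = 00000011000000110000001100000011
  (((a & d) & b) & (d & c)) = 00000000000000000000000000000011
  (e | (((a & d) & b) & (d & c))) = 01010101010101010101010101010111

(e | (((a & d) & b) & (d & c)))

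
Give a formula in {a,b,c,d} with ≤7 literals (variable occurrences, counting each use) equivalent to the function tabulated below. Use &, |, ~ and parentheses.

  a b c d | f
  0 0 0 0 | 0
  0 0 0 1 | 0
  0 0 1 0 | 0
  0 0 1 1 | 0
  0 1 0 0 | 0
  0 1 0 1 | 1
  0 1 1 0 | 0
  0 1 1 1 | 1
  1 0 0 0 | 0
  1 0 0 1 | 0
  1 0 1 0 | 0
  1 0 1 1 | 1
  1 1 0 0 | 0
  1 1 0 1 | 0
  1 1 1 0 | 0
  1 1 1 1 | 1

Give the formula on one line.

  ~a = 1111111100000000
  (~a | c) = 1111111100110011
  (a | b) = 0000111111111111
  ((~a | c) & (a | b)) = 0000111100110011
  (((~a | c) & (a | b)) & d) = 0000010100010001

(((~a | c) & (a | b)) & d)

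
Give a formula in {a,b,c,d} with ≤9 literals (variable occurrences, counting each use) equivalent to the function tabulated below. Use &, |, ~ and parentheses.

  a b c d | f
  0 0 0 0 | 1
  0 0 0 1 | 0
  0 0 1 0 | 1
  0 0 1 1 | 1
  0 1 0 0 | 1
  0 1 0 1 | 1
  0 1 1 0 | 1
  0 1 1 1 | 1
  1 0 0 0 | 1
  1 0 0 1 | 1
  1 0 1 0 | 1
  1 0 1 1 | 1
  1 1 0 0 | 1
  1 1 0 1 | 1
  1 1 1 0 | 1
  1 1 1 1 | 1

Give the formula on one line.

(((a & ~c) & d) | ((~d | (~c & (b | ~d))) | c))

  ~c = 1100110011001100
  (a & ~c) = 0000000011001100
  ((a & ~c) & d) = 0000000001000100
  ~d = 1010101010101010
  (b | ~d) = 1010111110101111
  (~c & (b | ~d)) = 1000110010001100
  (~d | (~c & (b | ~d))) = 1010111010101110
  ((~d | (~c & (b | ~d))) | c) = 1011111110111111
  (((a & ~c) & d) | ((~d | (~c & (b | ~d))) | c)) = 1011111111111111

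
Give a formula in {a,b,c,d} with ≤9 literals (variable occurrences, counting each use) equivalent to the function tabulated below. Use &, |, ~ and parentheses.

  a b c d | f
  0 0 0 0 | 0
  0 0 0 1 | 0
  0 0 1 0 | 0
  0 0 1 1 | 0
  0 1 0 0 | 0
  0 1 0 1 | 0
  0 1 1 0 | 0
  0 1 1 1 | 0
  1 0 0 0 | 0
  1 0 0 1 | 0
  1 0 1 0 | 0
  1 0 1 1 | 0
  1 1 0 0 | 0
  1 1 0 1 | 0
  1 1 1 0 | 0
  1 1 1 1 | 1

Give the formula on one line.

  ~a = 1111111100000000
  (d & ~a) = 0101010100000000
  ((d & ~a) | c) = 0111011100110011
  (d & b) = 0000010100000101
  (((d & ~a) | c) & (d & b)) = 0000010100000001
  ((((d & ~a) | c) & (d & b)) & a) = 0000000000000001

((((d & ~a) | c) & (d & b)) & a)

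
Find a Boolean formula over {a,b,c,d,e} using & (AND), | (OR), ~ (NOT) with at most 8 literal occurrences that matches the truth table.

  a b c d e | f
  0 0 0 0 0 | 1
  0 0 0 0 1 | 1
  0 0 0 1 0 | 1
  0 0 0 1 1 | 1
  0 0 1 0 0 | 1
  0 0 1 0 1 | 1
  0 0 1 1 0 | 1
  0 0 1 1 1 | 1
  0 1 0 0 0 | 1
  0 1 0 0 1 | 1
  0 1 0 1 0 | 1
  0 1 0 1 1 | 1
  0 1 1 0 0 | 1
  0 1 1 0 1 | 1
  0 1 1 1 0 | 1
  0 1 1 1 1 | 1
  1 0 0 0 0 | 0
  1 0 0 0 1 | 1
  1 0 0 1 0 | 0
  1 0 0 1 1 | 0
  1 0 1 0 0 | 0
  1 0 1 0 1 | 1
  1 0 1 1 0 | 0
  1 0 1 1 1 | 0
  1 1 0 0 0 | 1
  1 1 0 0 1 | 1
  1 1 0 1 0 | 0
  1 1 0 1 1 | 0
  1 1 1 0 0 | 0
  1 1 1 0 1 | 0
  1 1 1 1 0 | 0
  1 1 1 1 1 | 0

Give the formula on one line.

  ~c = 11110000111100001111000011110000
  ~b = 11111111000000001111111100000000
  (~c | ~b) = 11111111111100001111111111110000
  ~d = 11001100110011001100110011001100
  (e | b) = 01010101111111110101010111111111
  (~d & (e | b)) = 01000100110011000100010011001100
  ((~c | ~b) & (~d & (e | b))) = 01000100110000000100010011000000
  ~a = 11111111111111110000000000000000
  (((~c | ~b) & (~d & (e | b))) | ~a) = 11111111111111110100010011000000

(((~c | ~b) & (~d & (e | b))) | ~a)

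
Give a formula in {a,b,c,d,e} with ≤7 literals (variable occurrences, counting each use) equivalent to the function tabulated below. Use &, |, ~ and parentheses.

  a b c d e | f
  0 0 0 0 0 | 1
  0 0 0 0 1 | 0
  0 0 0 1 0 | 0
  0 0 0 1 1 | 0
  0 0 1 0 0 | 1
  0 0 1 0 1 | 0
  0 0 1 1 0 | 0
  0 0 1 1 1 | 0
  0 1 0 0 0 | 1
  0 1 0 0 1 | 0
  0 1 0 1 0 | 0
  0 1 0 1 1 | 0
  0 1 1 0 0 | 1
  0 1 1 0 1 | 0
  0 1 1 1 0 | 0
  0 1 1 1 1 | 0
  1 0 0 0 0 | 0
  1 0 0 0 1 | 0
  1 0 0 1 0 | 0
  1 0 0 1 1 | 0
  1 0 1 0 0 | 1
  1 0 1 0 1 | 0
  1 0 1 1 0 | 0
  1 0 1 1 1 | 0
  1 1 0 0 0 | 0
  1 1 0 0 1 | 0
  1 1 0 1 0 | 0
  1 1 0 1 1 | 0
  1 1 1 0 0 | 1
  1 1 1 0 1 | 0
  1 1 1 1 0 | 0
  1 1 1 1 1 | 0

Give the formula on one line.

  ~d = 11001100110011001100110011001100
  ~a = 11111111111111110000000000000000
  (e | c) = 01011111010111110101111101011111
  (~a | (e | c)) = 11111111111111110101111101011111
  (~d | ~a) = 11111111111111111100110011001100
  ~e = 10101010101010101010101010101010
  ((~d | ~a) & ~e) = 10101010101010101000100010001000
  ((~a | (e | c)) & ((~d | ~a) & ~e)) = 10101010101010100000100000001000
  (~d & ((~a | (e | c)) & ((~d | ~a) & ~e))) = 10001000100010000000100000001000

(~d & ((~a | (e | c)) & ((~d | ~a) & ~e)))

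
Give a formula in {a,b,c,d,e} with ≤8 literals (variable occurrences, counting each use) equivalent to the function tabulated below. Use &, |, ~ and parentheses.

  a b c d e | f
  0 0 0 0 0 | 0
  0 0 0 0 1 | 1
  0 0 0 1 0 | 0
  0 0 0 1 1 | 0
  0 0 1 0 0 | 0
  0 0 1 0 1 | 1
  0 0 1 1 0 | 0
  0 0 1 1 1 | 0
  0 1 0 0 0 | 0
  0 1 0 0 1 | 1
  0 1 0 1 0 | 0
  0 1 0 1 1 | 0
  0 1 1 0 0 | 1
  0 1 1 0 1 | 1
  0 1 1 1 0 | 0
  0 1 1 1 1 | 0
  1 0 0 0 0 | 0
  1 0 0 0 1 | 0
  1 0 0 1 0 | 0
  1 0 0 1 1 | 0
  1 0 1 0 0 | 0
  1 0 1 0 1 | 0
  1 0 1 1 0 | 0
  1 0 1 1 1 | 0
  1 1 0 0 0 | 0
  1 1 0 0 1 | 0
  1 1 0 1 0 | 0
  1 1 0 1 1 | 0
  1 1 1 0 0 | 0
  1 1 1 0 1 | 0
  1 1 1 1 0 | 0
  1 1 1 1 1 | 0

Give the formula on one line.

  ~a = 11111111111111110000000000000000
  ~d = 11001100110011001100110011001100
  (~a & ~d) = 11001100110011000000000000000000
  (e & ~a) = 01010101010101010000000000000000
  ((e & ~a) | c) = 01011111010111110000111100001111
  (e | b) = 01010101111111110101010111111111
  (((e & ~a) | c) & (e | b)) = 01010101010111110000010100001111
  ((~a & ~d) & (((e & ~a) | c) & (e | b))) = 01000100010011000000000000000000

((~a & ~d) & (((e & ~a) | c) & (e | b)))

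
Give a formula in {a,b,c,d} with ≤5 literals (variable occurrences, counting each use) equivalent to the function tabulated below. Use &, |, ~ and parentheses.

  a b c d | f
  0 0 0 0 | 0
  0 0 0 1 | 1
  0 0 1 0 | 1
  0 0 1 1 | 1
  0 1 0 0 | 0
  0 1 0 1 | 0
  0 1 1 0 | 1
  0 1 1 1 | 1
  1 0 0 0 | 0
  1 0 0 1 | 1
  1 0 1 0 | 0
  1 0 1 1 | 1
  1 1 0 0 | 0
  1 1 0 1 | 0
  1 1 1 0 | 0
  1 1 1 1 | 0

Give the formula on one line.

((~a & c) | (d & ~b))

  ~a = 1111111100000000
  (~a & c) = 0011001100000000
  ~b = 1111000011110000
  (d & ~b) = 0101000001010000
  ((~a & c) | (d & ~b)) = 0111001101010000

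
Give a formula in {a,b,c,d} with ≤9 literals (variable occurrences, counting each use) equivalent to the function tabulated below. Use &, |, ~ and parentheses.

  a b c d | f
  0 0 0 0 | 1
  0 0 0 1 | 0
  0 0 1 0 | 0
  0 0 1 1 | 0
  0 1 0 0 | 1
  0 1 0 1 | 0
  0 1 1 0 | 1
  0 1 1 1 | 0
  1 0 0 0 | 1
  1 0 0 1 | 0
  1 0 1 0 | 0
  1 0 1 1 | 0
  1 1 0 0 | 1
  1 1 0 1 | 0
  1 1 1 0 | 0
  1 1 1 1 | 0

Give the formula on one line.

(((~b & (d & c)) | ~d) & (~c | (((a | b) | ~c) & ~a)))

  ~b = 1111000011110000
  (d & c) = 0001000100010001
  (~b & (d & c)) = 0001000000010000
  ~d = 1010101010101010
  ((~b & (d & c)) | ~d) = 1011101010111010
  ~c = 1100110011001100
  (a | b) = 0000111111111111
  ((a | b) | ~c) = 1100111111111111
  ~a = 1111111100000000
  (((a | b) | ~c) & ~a) = 1100111100000000
  (~c | (((a | b) | ~c) & ~a)) = 1100111111001100
  (((~b & (d & c)) | ~d) & (~c | (((a | b) | ~c) & ~a))) = 1000101010001000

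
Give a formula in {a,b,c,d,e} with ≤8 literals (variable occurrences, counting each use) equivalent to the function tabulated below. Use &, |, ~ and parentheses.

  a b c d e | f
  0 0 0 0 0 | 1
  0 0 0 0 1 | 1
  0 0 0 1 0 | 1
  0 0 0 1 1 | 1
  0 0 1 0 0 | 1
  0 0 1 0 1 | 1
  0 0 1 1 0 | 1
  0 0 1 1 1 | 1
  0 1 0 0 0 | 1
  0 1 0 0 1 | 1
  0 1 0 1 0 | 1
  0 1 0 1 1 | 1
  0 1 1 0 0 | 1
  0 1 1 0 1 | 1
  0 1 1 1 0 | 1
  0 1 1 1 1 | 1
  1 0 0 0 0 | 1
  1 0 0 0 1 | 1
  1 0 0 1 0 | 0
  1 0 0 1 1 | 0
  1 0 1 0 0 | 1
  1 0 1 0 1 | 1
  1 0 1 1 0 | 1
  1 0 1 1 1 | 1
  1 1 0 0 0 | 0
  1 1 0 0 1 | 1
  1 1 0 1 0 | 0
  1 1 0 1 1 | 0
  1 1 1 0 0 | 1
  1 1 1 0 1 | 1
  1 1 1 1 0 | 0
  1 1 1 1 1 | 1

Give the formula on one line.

  ~a = 11111111111111110000000000000000
  ~d = 11001100110011001100110011001100
  (~a | ~d) = 11111111111111111100110011001100
  (c & (~a | ~d)) = 00001111000011110000110000001100
  (~d | c) = 11001111110011111100111111001111
  ~b = 11111111000000001111111100000000
  (e | ~b) = 11111111010101011111111101010101
  ((~d | c) & (e | ~b)) = 11001111010001011100111101000101
  (~a | ((~d | c) & (e | ~b))) = 11111111111111111100111101000101
  ((c & (~a | ~d)) | (~a | ((~d | c) & (e | ~b)))) = 11111111111111111100111101001101

((c & (~a | ~d)) | (~a | ((~d | c) & (e | ~b))))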